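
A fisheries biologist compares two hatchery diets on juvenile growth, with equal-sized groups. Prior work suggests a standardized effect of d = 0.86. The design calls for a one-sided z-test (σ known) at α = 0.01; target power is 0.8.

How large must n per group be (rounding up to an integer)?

n = 28 per group

For power 0.8 need Φ(δ − z_{0.01}) = 0.8, so δ = z_{0.01} + z_{0.20} = 2.326 + 0.842 = 3.168.
δ = d·√(n/2) ⇒ n = 2(δ/d)² = 2 × (3.168 / 0.86)² = 27.14.
Round up to the next whole unit.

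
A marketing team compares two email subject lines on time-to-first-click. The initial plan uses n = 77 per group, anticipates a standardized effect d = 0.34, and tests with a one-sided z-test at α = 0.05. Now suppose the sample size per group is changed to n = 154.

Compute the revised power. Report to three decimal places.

With n = 154 per group: δ = d·√(n/2) = 0.34 × √(154/2) = 2.9835. Critical value z_{0.05} = 1.645.
Revised power = Φ(δ − 1.645) = Φ(1.339) = 0.9097.

Power ≈ 0.910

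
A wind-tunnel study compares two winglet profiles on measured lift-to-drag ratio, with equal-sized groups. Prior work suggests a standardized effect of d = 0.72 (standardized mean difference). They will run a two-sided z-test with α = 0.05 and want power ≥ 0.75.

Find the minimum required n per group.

n = 27 per group

Set Φ(δ − 1.960) = 0.75; then δ − 1.960 = Φ⁻¹(0.75) = 0.674, giving δ = 2.634.
(The Φ(−δ − z_{α/2}) term is vanishingly small for δ > 0 and is dropped in the standard sample-size formula.)
δ = d·√(n/2) ⇒ n = 2(δ/d)² = 2 × (2.634 / 0.72)² = 26.78.
Round up to the next whole unit.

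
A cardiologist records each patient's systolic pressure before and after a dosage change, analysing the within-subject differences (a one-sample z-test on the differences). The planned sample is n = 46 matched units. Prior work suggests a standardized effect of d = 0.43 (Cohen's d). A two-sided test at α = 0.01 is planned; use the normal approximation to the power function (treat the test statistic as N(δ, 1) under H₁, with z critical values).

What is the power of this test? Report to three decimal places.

Power ≈ 0.633

Noncentrality parameter: δ = d·√n = 0.43 × √46 = 2.9164
Two-sided α = 0.01 → critical value z_{0.005} = 2.576.
Power = Φ(δ − 2.576) + Φ(−δ − 2.576) = Φ(0.341) + Φ(-5.492) = 0.6333 + 0.0000 = 0.6333.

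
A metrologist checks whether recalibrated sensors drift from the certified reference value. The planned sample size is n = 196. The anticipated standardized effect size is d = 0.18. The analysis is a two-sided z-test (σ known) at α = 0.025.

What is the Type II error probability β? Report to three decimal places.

Noncentrality parameter: δ = d·√n = 0.18 × √196 = 2.5200
Critical value for a two-sided test at α = 0.025: z_{α/2} = 2.241.
Power = Φ(δ − 2.241) + Φ(−δ − 2.241) = Φ(0.279) + Φ(-4.761) = 0.6097 + 0.0000 = 0.6097.
Type II error: β = 1 − power = 1 − 0.6097 = 0.3903.

β ≈ 0.390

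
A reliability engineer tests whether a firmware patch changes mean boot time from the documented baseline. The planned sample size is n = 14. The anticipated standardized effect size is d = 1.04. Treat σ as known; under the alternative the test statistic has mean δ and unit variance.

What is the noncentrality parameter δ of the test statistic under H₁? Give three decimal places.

δ ≈ 3.891

The noncentrality parameter scales effect size by the design's sample-size factor: δ = d·√n = 1.04 × √14 = 3.8913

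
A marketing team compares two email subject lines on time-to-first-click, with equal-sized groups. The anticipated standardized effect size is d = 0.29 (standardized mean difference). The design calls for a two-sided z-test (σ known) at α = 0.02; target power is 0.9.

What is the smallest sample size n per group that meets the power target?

Set Φ(δ − 2.326) = 0.9; then δ − 2.326 = Φ⁻¹(0.9) = 1.282, giving δ = 3.608.
(Ignoring the negligible lower-tail rejection probability gives the usual closed-form inversion.)
δ = d·√(n/2) ⇒ n = 2(δ/d)² = 2 × (3.608 / 0.29)² = 309.56.
Rounding up, n = 310 per group.

n = 310 per group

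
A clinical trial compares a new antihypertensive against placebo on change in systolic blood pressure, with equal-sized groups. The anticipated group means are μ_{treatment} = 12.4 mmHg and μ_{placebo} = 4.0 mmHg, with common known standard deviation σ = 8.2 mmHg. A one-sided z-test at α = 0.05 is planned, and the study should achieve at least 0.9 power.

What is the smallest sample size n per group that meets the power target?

n = 17 per group

Standardized effect: d = |μ_{treatment} − μ_{placebo}| / σ = |12.4 − 4.0| / 8.2 = 1.0244
Set Φ(δ − 1.645) = 0.9; then δ − 1.645 = Φ⁻¹(0.9) = 1.282, giving δ = 2.926.
δ = d·√(n/2) ⇒ n = 2(δ/d)² = 2 × (2.926 / 1.0244)² = 16.32.
Round up to the next whole unit.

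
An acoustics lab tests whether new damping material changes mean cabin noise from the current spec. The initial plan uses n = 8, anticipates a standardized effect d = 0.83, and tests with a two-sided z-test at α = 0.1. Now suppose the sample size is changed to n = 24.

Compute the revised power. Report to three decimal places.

With n = 24: δ = d·√n = 0.83 × √24 = 4.0662. Critical value z_{0.05} = 1.645.
Revised power = Φ(δ − 1.645) + Φ(−δ − 1.645) = Φ(2.421) + Φ(-5.711) = 0.9923 + 0.0000 = 0.9923.

Power ≈ 0.992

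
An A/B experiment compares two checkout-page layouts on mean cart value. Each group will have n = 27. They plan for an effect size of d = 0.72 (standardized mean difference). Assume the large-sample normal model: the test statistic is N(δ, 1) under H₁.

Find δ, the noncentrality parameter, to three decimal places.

δ ≈ 2.645

δ = d·√(n/2) = 0.72 × √(27/2) = 2.6454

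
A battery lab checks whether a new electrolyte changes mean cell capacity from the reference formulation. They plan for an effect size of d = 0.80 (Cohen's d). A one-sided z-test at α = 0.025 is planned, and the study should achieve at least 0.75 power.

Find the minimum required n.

n = 11

For power 0.75 need Φ(δ − z_{0.025}) = 0.75, so δ = z_{0.025} + z_{0.25} = 1.960 + 0.674 = 2.634.
δ = d·√n ⇒ n = (δ/d)² = (2.634 / 0.80)² = 10.84.
Round up to the next whole unit.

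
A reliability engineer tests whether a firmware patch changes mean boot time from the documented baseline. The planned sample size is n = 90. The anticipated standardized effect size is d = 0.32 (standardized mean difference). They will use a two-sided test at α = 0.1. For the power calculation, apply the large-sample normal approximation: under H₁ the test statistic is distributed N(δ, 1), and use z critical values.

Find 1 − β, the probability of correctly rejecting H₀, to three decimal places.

Power ≈ 0.918

Noncentrality parameter: δ = d·√n = 0.32 × √90 = 3.0358
Critical value for a two-sided test at α = 0.1: z_{α/2} = 1.645.
Power = Φ(δ − 1.645) + Φ(−δ − 1.645) = Φ(1.391) + Φ(-4.681) = 0.9179 + 0.0000 = 0.9179.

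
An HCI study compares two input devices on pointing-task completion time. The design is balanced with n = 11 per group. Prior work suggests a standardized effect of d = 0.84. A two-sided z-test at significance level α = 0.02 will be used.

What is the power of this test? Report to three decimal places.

Noncentrality parameter: δ = d·√(n/2) = 0.84 × √(11/2) = 1.9700
Two-sided α = 0.02 → critical value z_{0.01} = 2.326.
Power = Φ(δ − 2.326) + Φ(−δ − 2.326) = Φ(-0.356) + Φ(-4.296) = 0.3608 + 0.0000 = 0.3608.

Power ≈ 0.361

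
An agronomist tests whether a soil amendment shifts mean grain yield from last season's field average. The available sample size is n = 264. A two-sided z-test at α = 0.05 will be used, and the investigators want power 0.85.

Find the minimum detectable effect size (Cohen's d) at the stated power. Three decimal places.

Need Φ(δ − 1.960) = 0.85, so δ = 1.960 + 1.036 = 2.996.
(Lower-tail contribution to power is negligible for δ > 0.)
δ = d·√n ⇒ d = δ/√n = 2.996/√264 = 0.1844.

d ≈ 0.184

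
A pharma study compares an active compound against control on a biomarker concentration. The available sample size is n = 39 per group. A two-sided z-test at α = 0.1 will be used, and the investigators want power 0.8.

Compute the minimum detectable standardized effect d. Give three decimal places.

d ≈ 0.563

Need Φ(δ − 1.645) = 0.8, so δ = 1.645 + 0.842 = 2.486.
(The second rejection-region term Φ(−δ − z_{α/2}) is negligible and dropped.)
δ = d·√(n/2) ⇒ d = δ/√(n/2) = 2.486/√(39/2) = 0.5631.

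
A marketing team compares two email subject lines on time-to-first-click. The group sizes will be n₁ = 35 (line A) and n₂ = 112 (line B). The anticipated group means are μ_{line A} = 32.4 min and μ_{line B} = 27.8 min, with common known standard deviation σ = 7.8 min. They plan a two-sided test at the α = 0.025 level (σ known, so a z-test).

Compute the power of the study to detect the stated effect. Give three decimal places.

Power ≈ 0.789

Standardized effect: d = |μ_{line A} − μ_{line B}| / σ = |32.4 − 27.8| / 7.8 = 0.5897
Noncentrality parameter: δ = d / √(1/n₁ + 1/n₂) = 0.5897 / √(1/35 + 1/112) = 3.0454
Two-sided α = 0.025 → critical value z_{0.0125} = 2.241.
Power = Φ(δ − 2.241) + Φ(−δ − 2.241) = Φ(0.804) + Φ(-5.287) = 0.7893 + 0.0000 = 0.7893.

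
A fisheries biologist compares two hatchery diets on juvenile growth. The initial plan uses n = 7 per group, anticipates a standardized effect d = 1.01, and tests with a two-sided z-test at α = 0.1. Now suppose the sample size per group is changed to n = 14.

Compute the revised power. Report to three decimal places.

Power ≈ 0.848

With n = 14 per group: δ = d·√(n/2) = 1.01 × √(14/2) = 2.6722. Critical value z_{0.05} = 1.645.
Revised power = Φ(δ − 1.645) + Φ(−δ − 1.645) = Φ(1.027) + Φ(-4.317) = 0.8479 + 0.0000 = 0.8479.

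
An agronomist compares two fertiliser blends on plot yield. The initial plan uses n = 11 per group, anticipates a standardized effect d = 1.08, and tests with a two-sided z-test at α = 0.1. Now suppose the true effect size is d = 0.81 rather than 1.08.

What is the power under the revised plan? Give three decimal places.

With d = 0.81: δ = d·√(n/2) = 0.81 × √(11/2) = 1.8996. Critical value z_{0.05} = 1.645.
Revised power = Φ(δ − 1.645) + Φ(−δ − 1.645) = Φ(0.255) + Φ(-3.544) = 0.6005 + 0.0002 = 0.6007.

Power ≈ 0.601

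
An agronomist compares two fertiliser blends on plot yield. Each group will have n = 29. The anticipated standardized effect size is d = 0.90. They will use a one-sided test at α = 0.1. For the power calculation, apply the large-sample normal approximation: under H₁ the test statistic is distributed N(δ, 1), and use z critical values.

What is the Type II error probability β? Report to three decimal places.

β ≈ 0.016

Noncentrality parameter: δ = d·√(n/2) = 0.90 × √(29/2) = 3.4271
One-sided α = 0.1 → critical value z_{0.1} = 1.282.
Power = P(Z > 1.282 − δ) = Φ(2.146) = 0.9840.
Type II error: β = 1 − power = 1 − 0.9840 = 0.0160.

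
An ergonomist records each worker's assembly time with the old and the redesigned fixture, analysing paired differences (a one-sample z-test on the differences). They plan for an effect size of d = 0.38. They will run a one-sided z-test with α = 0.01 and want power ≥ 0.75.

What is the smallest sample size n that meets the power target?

n = 63

Set Φ(δ − 2.326) = 0.75; then δ − 2.326 = Φ⁻¹(0.75) = 0.674, giving δ = 3.001.
δ = d·√n ⇒ n = (δ/d)² = (3.001 / 0.38)² = 62.36.
Rounding up, n = 63.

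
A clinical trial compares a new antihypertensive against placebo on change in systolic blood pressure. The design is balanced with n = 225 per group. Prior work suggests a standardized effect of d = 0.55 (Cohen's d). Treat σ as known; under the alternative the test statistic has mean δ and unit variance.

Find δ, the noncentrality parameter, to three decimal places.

δ = d·√(n/2) = 0.55 × √(225/2) = 5.8336

δ ≈ 5.834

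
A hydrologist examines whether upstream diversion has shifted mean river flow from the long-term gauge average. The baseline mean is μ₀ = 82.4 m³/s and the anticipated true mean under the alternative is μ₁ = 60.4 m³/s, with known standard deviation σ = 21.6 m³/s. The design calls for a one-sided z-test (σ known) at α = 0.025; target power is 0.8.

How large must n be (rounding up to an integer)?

Standardized effect: d = |μ₁ − μ₀| / σ = |60.4 − 82.4| / 21.6 = 1.0185
For power 0.8 need Φ(δ − z_{0.025}) = 0.8, so δ = z_{0.025} + z_{0.20} = 1.960 + 0.842 = 2.802.
δ = d·√n ⇒ n = (δ/d)² = (2.802 / 1.0185)² = 7.57.
Round up to the next whole unit.

n = 8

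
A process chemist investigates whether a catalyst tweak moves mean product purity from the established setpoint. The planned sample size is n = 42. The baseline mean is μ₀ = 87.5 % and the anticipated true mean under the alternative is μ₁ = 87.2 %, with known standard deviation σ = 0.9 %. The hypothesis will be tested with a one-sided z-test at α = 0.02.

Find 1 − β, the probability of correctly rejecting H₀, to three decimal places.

Standardized effect: d = |μ₁ − μ₀| / σ = |87.2 − 87.5| / 0.9 = 0.3333
Noncentrality parameter: δ = d·√n = 0.3333 × √42 = 2.1602
One-sided α = 0.02 → critical value z_{0.02} = 2.054.
Power = Φ(δ − 2.054) = Φ(0.106) = 0.5424.

Power ≈ 0.542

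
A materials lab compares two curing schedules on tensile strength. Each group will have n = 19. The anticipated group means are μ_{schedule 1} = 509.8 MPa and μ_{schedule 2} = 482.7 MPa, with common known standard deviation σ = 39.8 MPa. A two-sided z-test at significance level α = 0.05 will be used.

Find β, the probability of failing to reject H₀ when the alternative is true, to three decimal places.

β ≈ 0.445

Standardized effect: d = |μ_{schedule 1} − μ_{schedule 2}| / σ = |509.8 − 482.7| / 39.8 = 0.6809
Noncentrality parameter: δ = d·√(n/2) = 0.6809 × √(19/2) = 2.0987
Two-sided α = 0.05 → critical value z_{0.025} = 1.960.
Power = Φ(δ − 1.960) + Φ(−δ − 1.960) = Φ(0.139) + Φ(-4.059) = 0.5552 + 0.0000 = 0.5552.
Type II error: β = 1 − power = 1 − 0.5552 = 0.4448.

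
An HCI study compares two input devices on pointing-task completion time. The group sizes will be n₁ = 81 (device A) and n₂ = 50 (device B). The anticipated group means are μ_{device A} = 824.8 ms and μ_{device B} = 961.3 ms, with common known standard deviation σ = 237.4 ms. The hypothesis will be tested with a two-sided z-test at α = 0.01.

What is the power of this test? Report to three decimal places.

Standardized effect: d = |μ_{device A} − μ_{device B}| / σ = |824.8 − 961.3| / 237.4 = 0.5750
Noncentrality parameter: δ = d / √(1/n₁ + 1/n₂) = 0.5750 / √(1/81 + 1/50) = 3.1970
Two-sided α = 0.01 → critical value z_{0.005} = 2.576.
Power = Φ(δ − 2.576) + Φ(−δ − 2.576) = Φ(0.621) + Φ(-5.773) = 0.7328 + 0.0000 = 0.7328.

Power ≈ 0.733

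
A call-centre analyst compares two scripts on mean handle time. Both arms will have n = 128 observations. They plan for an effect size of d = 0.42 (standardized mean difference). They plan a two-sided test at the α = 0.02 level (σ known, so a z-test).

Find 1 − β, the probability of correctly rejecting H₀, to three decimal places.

Power ≈ 0.849

Noncentrality parameter: λ = d·√(n/2) = 0.42 × √(128/2) = 3.3600
Critical value for a two-sided test at α = 0.02: z_{α/2} = 2.326.
Power = Φ(λ − 2.326) + Φ(−λ − 2.326) = Φ(1.034) + Φ(-5.686) = 0.8494 + 0.0000 = 0.8494.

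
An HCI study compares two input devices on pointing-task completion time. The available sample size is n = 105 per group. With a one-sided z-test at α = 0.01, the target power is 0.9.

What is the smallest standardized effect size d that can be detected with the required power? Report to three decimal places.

Required noncentrality: δ = z_{0.01} + z_{0.10} = 2.326 + 1.282 = 3.608.
δ = d·√(n/2) ⇒ d = δ/√(n/2) = 3.608/√(105/2) = 0.4979.

d ≈ 0.498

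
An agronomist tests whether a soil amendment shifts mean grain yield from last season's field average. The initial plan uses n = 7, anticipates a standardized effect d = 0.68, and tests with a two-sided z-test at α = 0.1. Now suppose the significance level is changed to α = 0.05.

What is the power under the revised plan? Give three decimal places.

δ = d·√n = 0.68 × √7 = 1.7991 (unchanged). New critical value: z_{0.025} = 1.960.
Revised power = Φ(δ − 1.960) + Φ(−δ − 1.960) = Φ(-0.161) + Φ(-3.759) = 0.4361 + 0.0001 = 0.4362.

Power ≈ 0.436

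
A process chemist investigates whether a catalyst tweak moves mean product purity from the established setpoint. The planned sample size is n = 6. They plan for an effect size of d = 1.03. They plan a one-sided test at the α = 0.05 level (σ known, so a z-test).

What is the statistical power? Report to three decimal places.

Power ≈ 0.810

Noncentrality parameter: δ = d·√n = 1.03 × √6 = 2.5230
Critical value for a one-sided test at α = 0.05: z_α = 1.645.
Power = P(Z > 1.645 − δ) = Φ(0.878) = 0.8101.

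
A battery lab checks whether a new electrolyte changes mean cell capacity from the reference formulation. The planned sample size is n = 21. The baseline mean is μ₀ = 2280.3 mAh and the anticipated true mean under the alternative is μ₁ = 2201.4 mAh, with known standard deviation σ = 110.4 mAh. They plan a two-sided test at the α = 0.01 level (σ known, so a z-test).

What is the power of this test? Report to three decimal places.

Standardized effect: d = |μ₁ − μ₀| / σ = |2201.4 − 2280.3| / 110.4 = 0.7147
Noncentrality parameter: δ = d·√n = 0.7147 × √21 = 3.2750
Critical value for a two-sided test at α = 0.01: z_{α/2} = 2.576.
Power = Φ(δ − 2.576) + Φ(−δ − 2.576) = Φ(0.699) + Φ(-5.851) = 0.7578 + 0.0000 = 0.7578.

Power ≈ 0.758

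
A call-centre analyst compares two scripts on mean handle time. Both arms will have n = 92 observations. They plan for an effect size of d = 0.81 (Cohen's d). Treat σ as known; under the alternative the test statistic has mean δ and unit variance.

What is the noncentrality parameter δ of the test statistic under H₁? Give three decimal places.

δ ≈ 5.494

The noncentrality parameter scales effect size by the design's sample-size factor: δ = d·√(n/2) = 0.81 × √(92/2) = 5.4937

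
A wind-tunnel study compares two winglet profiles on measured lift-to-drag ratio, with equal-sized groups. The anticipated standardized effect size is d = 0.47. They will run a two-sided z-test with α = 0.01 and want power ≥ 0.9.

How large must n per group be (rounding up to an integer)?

n = 135 per group

For power 0.9 need Φ(δ − z_{0.005}) = 0.9, so δ = z_{0.005} + z_{0.10} = 2.576 + 1.282 = 3.857.
(For δ > 0 the lower-tail rejection region contributes negligibly to power, so the one-term inversion is standard.)
δ = d·√(n/2) ⇒ n = 2(δ/d)² = 2 × (3.857 / 0.47)² = 134.72.
Rounding up, n = 135 per group.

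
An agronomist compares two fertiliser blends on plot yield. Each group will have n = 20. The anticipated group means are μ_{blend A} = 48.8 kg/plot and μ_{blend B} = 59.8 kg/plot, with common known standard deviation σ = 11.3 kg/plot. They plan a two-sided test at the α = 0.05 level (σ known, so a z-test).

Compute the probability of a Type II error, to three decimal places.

Standardized effect: d = |μ_{blend A} − μ_{blend B}| / σ = |48.8 − 59.8| / 11.3 = 0.9735
Noncentrality parameter: δ = d·√(n/2) = 0.9735 × √(20/2) = 3.0783
Two-sided α = 0.05 → critical value z_{0.025} = 1.960.
Power = Φ(δ − 1.960) + Φ(−δ − 1.960) = Φ(1.118) + Φ(-5.038) = 0.8683 + 0.0000 = 0.8683.
Type II error: β = 1 − power = 1 − 0.8683 = 0.1317.

β ≈ 0.132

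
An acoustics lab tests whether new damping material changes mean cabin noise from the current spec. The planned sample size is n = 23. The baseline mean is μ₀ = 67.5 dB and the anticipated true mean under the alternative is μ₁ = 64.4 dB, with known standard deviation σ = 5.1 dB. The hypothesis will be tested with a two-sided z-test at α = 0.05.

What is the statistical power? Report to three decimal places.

Power ≈ 0.830

Standardized effect: d = |μ₁ − μ₀| / σ = |64.4 − 67.5| / 5.1 = 0.6078
Noncentrality parameter: δ = d·√n = 0.6078 × √23 = 2.9151
Critical value for a two-sided test at α = 0.05: z_{α/2} = 1.960.
Power = Φ(δ − 1.960) + Φ(−δ − 1.960) = Φ(0.955) + Φ(-4.875) = 0.8302 + 0.0000 = 0.8302.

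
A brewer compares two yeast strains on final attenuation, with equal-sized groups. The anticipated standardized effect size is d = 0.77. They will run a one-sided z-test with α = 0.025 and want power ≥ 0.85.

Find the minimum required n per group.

For power 0.85 need Φ(δ − z_{0.025}) = 0.85, so δ = z_{0.025} + z_{0.15} = 1.960 + 1.036 = 2.996.
δ = d·√(n/2) ⇒ n = 2(δ/d)² = 2 × (2.996 / 0.77)² = 30.29.
Rounding up, n = 31 per group.

n = 31 per group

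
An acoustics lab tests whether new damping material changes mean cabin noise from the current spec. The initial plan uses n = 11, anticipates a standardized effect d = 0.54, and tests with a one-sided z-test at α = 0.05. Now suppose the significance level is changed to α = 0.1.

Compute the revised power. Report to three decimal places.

δ = d·√n = 0.54 × √11 = 1.7910 (unchanged). New critical value: z_{0.1} = 1.282.
Revised power = P(Z > 1.282 − δ) = Φ(0.509) = 0.6948.

Power ≈ 0.695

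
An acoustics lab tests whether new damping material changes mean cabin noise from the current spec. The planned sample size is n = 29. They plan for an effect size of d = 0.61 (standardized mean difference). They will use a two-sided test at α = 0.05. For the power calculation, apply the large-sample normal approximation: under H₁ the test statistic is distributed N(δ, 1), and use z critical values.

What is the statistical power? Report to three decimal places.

Noncentrality parameter: δ = d·√n = 0.61 × √29 = 3.2850
Critical value for a two-sided test at α = 0.05: z_{α/2} = 1.960.
Power = Φ(δ − 1.960) + Φ(−δ − 1.960) = Φ(1.325) + Φ(-5.245) = 0.9074 + 0.0000 = 0.9074.

Power ≈ 0.907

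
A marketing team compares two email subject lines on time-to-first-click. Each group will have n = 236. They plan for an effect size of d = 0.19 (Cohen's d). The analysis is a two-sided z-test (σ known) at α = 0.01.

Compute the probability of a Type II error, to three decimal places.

Noncentrality parameter: δ = d·√(n/2) = 0.19 × √(236/2) = 2.0639
Two-sided α = 0.01 → critical value z_{0.005} = 2.576.
Power = Φ(δ − 2.576) + Φ(−δ − 2.576) = Φ(-0.512) + Φ(-4.640) = 0.3044 + 0.0000 = 0.3044.
Type II error: β = 1 − power = 1 − 0.3044 = 0.6956.

β ≈ 0.696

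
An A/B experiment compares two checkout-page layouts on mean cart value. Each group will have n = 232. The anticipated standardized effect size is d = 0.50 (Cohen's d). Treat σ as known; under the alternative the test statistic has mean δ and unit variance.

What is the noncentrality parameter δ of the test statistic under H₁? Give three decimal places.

δ ≈ 5.385

The noncentrality parameter scales effect size by the design's sample-size factor: δ = d·√(n/2) = 0.50 × √(232/2) = 5.3852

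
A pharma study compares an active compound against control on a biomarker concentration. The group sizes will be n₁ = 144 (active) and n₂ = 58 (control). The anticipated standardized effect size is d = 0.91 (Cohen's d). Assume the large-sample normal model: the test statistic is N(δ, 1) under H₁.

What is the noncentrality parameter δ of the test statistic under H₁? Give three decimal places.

δ ≈ 5.851

The noncentrality parameter scales effect size by the design's sample-size factor: δ = d / √(1/n₁ + 1/n₂) = 0.91 / √(1/144 + 1/58) = 5.8514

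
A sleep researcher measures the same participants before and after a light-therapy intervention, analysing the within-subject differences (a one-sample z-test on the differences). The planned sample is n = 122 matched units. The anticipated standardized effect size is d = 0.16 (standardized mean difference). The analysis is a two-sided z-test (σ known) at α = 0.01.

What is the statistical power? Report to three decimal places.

Noncentrality parameter: δ = d·√n = 0.16 × √122 = 1.7673
Critical value for a two-sided test at α = 0.01: z_{α/2} = 2.576.
Power = Φ(δ − 2.576) + Φ(−δ − 2.576) = Φ(-0.809) + Φ(-4.343) = 0.2094 + 0.0000 = 0.2094.

Power ≈ 0.209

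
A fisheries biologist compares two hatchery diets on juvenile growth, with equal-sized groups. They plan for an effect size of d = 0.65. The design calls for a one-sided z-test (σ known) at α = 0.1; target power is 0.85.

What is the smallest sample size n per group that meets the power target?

Set Φ(δ − 1.282) = 0.85; then δ − 1.282 = Φ⁻¹(0.85) = 1.036, giving δ = 2.318.
δ = d·√(n/2) ⇒ n = 2(δ/d)² = 2 × (2.318 / 0.65)² = 25.43.
Rounding up, n = 26 per group.

n = 26 per group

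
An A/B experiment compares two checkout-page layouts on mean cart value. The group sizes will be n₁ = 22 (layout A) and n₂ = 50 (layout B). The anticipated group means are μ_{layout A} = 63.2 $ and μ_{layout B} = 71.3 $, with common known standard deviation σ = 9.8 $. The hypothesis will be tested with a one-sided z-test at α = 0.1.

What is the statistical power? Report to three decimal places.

Standardized effect: d = |μ_{layout A} − μ_{layout B}| / σ = |63.2 − 71.3| / 9.8 = 0.8265
Noncentrality parameter: δ = d / √(1/n₁ + 1/n₂) = 0.8265 / √(1/22 + 1/50) = 3.2306
Critical value for a one-sided test at α = 0.1: z_α = 1.282.
Power = P(Z > 1.282 − δ) = Φ(1.949) = 0.9744.

Power ≈ 0.974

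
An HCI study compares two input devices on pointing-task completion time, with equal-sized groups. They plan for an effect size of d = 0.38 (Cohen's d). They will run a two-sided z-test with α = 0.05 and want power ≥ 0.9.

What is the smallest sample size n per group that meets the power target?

n = 146 per group

For power 0.9 need Φ(δ − z_{0.025}) = 0.9, so δ = z_{0.025} + z_{0.10} = 1.960 + 1.282 = 3.242.
(For δ > 0 the lower-tail rejection region contributes negligibly to power, so the one-term inversion is standard.)
δ = d·√(n/2) ⇒ n = 2(δ/d)² = 2 × (3.242 / 0.38)² = 145.53.
Round up to the next whole unit.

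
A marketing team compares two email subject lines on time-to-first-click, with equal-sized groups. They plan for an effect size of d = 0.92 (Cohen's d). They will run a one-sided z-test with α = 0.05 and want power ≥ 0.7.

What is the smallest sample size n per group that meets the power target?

For power 0.7 need Φ(δ − z_{0.05}) = 0.7, so δ = z_{0.05} + z_{0.30} = 1.645 + 0.524 = 2.169.
δ = d·√(n/2) ⇒ n = 2(δ/d)² = 2 × (2.169 / 0.92)² = 11.12.
Round up to the next whole unit.

n = 12 per group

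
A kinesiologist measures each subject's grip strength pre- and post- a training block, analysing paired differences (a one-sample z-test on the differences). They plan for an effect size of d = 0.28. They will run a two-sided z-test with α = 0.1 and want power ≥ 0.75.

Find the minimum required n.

n = 69

For power 0.75 need Φ(δ − z_{0.05}) = 0.75, so δ = z_{0.05} + z_{0.25} = 1.645 + 0.674 = 2.319.
(For δ > 0 the lower-tail rejection region contributes negligibly to power, so the one-term inversion is standard.)
δ = d·√n ⇒ n = (δ/d)² = (2.319 / 0.28)² = 68.61.
Round up to the next whole unit.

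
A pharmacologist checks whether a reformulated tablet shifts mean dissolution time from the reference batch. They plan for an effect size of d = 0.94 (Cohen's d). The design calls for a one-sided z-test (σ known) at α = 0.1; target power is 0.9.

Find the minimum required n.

For power 0.9 need Φ(δ − z_{0.1}) = 0.9, so δ = z_{0.1} + z_{0.10} = 1.282 + 1.282 = 2.563.
δ = d·√n ⇒ n = (δ/d)² = (2.563 / 0.94)² = 7.43.
Round up to the next whole unit.

n = 8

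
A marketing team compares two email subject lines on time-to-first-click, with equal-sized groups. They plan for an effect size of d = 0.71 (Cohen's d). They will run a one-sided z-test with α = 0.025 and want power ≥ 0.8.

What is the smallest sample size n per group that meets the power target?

n = 32 per group

Set Φ(δ − 1.960) = 0.8; then δ − 1.960 = Φ⁻¹(0.8) = 0.842, giving δ = 2.802.
δ = d·√(n/2) ⇒ n = 2(δ/d)² = 2 × (2.802 / 0.71)² = 31.14.
Round up to the next whole unit.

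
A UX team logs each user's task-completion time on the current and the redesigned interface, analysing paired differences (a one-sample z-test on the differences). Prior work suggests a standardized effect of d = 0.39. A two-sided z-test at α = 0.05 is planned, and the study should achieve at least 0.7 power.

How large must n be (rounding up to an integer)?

n = 41

For power 0.7 need Φ(δ − z_{0.025}) = 0.7, so δ = z_{0.025} + z_{0.30} = 1.960 + 0.524 = 2.484.
(For δ > 0 the lower-tail rejection region contributes negligibly to power, so the one-term inversion is standard.)
δ = d·√n ⇒ n = (δ/d)² = (2.484 / 0.39)² = 40.58.
Rounding up, n = 41.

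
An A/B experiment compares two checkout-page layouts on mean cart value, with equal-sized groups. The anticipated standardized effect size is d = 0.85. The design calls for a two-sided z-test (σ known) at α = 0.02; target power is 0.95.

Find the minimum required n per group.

n = 44 per group

For power 0.95 need Φ(δ − z_{0.01}) = 0.95, so δ = z_{0.01} + z_{0.05} = 2.326 + 1.645 = 3.971.
(The Φ(−δ − z_{α/2}) term is vanishingly small for δ > 0 and is dropped in the standard sample-size formula.)
δ = d·√(n/2) ⇒ n = 2(δ/d)² = 2 × (3.971 / 0.85)² = 43.66.
Rounding up, n = 44 per group.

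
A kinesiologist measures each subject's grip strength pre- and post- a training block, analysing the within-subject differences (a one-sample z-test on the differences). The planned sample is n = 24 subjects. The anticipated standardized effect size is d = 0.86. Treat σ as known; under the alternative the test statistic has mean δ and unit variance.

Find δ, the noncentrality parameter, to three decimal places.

δ ≈ 4.213

δ = d·√n = 0.86 × √24 = 4.2131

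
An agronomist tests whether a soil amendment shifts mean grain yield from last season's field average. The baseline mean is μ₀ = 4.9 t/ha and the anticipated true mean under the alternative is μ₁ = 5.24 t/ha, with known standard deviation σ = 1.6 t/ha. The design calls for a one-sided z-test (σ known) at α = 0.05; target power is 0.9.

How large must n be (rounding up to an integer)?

Standardized effect: d = |μ₁ − μ₀| / σ = |5.24 − 4.9| / 1.6 = 0.2125
Set Φ(δ − 1.645) = 0.9; then δ − 1.645 = Φ⁻¹(0.9) = 1.282, giving δ = 2.926.
δ = d·√n ⇒ n = (δ/d)² = (2.926 / 0.2125)² = 189.65.
Round up to the next whole unit.

n = 190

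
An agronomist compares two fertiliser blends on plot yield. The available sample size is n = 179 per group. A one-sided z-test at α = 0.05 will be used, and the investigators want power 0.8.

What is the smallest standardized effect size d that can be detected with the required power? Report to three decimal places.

d ≈ 0.263

Required noncentrality: δ = z_{0.05} + z_{0.20} = 1.645 + 0.842 = 2.486.
δ = d·√(n/2) ⇒ d = δ/√(n/2) = 2.486/√(179/2) = 0.2628.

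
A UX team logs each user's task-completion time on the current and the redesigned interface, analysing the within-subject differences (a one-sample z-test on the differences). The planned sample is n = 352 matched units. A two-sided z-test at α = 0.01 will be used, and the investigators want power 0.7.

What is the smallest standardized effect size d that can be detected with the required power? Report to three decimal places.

d ≈ 0.165

Need Φ(δ − 2.576) = 0.7, so δ = 2.576 + 0.524 = 3.100.
(Lower-tail contribution to power is negligible for δ > 0.)
δ = d·√n ⇒ d = δ/√n = 3.100/√352 = 0.1652.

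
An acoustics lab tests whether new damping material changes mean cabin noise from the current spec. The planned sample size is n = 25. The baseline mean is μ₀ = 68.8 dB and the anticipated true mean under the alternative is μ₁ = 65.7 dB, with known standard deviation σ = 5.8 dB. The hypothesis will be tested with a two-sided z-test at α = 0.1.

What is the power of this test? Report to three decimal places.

Standardized effect: d = |μ₁ − μ₀| / σ = |65.7 − 68.8| / 5.8 = 0.5345
Noncentrality parameter: δ = d·√n = 0.5345 × √25 = 2.6724
Critical value for a two-sided test at α = 0.1: z_{α/2} = 1.645.
Power = Φ(δ − 1.645) + Φ(−δ − 1.645) = Φ(1.028) + Φ(-4.317) = 0.8479 + 0.0000 = 0.8479.

Power ≈ 0.848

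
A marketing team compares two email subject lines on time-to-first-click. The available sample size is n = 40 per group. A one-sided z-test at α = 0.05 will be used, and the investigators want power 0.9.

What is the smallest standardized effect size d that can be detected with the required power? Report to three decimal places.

d ≈ 0.654

Required noncentrality: δ = z_{0.05} + z_{0.10} = 1.645 + 1.282 = 2.926.
δ = d·√(n/2) ⇒ d = δ/√(n/2) = 2.926/√(40/2) = 0.6544.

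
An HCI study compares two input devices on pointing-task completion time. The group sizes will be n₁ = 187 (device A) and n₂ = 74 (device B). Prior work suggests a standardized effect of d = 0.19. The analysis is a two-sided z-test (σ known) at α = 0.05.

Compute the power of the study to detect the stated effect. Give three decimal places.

Power ≈ 0.283

Noncentrality parameter: λ = d / √(1/n₁ + 1/n₂) = 0.19 / √(1/187 + 1/74) = 1.3835
Critical value for a two-sided test at α = 0.05: z_{α/2} = 1.960.
Power = Φ(λ − 1.960) + Φ(−λ − 1.960) = Φ(-0.576) + Φ(-3.343) = 0.2821 + 0.0004 = 0.2826.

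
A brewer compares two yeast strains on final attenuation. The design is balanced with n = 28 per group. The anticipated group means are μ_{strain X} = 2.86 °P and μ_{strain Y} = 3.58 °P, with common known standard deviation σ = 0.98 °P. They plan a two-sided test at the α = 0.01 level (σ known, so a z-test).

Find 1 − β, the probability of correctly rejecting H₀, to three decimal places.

Standardized effect: d = |μ_{strain X} − μ_{strain Y}| / σ = |2.86 − 3.58| / 0.98 = 0.7347
Noncentrality parameter: δ = d·√(n/2) = 0.7347 × √(28/2) = 2.7490
Two-sided α = 0.01 → critical value z_{0.005} = 2.576.
Power = Φ(δ − 2.576) + Φ(−δ − 2.576) = Φ(0.173) + Φ(-5.325) = 0.5687 + 0.0000 = 0.5687.

Power ≈ 0.569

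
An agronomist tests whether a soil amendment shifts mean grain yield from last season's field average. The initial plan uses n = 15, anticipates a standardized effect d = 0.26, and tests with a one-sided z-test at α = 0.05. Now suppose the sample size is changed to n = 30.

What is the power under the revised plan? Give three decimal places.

Power ≈ 0.413

With n = 30: δ = d·√n = 0.26 × √30 = 1.4241. Critical value z_{0.05} = 1.645.
Revised power = P(Z > 1.645 − δ) = Φ(-0.221) = 0.4126.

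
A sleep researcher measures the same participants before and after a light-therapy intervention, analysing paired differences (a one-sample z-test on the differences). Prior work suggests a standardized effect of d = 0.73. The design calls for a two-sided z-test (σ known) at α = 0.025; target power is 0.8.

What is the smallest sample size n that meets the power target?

n = 18

For power 0.8 need Φ(δ − z_{0.0125}) = 0.8, so δ = z_{0.0125} + z_{0.20} = 2.241 + 0.842 = 3.083.
(The Φ(−δ − z_{α/2}) term is vanishingly small for δ > 0 and is dropped in the standard sample-size formula.)
δ = d·√n ⇒ n = (δ/d)² = (3.083 / 0.73)² = 17.84.
Rounding up, n = 18.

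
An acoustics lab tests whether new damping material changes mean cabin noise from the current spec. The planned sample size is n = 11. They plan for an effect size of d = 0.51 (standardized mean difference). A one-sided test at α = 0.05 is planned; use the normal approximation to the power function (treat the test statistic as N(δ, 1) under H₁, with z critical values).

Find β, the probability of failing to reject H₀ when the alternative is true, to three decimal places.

β ≈ 0.481

Noncentrality parameter: λ = d·√n = 0.51 × √11 = 1.6915
Critical value for a one-sided test at α = 0.05: z_α = 1.645.
Power = Φ(λ − 1.645) = Φ(0.047) = 0.5186.
Type II error: β = 1 − power = 1 − 0.5186 = 0.4814.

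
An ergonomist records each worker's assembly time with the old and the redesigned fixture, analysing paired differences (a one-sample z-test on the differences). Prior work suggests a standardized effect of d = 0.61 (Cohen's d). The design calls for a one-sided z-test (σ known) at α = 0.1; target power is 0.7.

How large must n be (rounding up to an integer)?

n = 9

For power 0.7 need Φ(δ − z_{0.1}) = 0.7, so δ = z_{0.1} + z_{0.30} = 1.282 + 0.524 = 1.806.
δ = d·√n ⇒ n = (δ/d)² = (1.806 / 0.61)² = 8.77.
Round up to the next whole unit.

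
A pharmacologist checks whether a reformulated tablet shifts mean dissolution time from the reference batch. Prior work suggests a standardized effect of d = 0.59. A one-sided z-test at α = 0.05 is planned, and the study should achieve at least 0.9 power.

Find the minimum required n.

n = 25

Set Φ(δ − 1.645) = 0.9; then δ − 1.645 = Φ⁻¹(0.9) = 1.282, giving δ = 2.926.
δ = d·√n ⇒ n = (δ/d)² = (2.926 / 0.59)² = 24.60.
Round up to the next whole unit.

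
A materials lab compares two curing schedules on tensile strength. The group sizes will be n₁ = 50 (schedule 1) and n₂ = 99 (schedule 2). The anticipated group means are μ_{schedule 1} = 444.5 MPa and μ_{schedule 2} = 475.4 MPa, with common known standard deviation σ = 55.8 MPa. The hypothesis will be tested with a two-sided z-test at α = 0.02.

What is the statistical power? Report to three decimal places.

Standardized effect: d = |μ_{schedule 1} − μ_{schedule 2}| / σ = |444.5 − 475.4| / 55.8 = 0.5538
Noncentrality parameter: δ = d / √(1/n₁ + 1/n₂) = 0.5538 / √(1/50 + 1/99) = 3.1918
Two-sided α = 0.02 → critical value z_{0.01} = 2.326.
Power = Φ(δ − 2.326) + Φ(−δ − 2.326) = Φ(0.865) + Φ(-5.518) = 0.8066 + 0.0000 = 0.8066.

Power ≈ 0.807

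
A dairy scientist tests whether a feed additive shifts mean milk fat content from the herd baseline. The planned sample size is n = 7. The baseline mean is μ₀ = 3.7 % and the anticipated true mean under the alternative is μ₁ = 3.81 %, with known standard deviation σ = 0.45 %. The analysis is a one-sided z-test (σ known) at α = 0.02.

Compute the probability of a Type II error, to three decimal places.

β ≈ 0.920

Standardized effect: d = |μ₁ − μ₀| / σ = |3.81 − 3.7| / 0.45 = 0.2444
Noncentrality parameter: δ = d·√n = 0.2444 × √7 = 0.6467
One-sided α = 0.02 → critical value z_{0.02} = 2.054.
Power = Φ(δ − 2.054) = Φ(-1.407) = 0.0797.
Type II error: β = 1 − power = 1 − 0.0797 = 0.9203.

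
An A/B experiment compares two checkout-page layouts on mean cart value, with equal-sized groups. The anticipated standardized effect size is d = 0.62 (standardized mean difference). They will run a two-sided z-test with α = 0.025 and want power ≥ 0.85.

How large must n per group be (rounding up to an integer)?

n = 56 per group

Set Φ(δ − 2.241) = 0.85; then δ − 2.241 = Φ⁻¹(0.85) = 1.036, giving δ = 3.278.
(Ignoring the negligible lower-tail rejection probability gives the usual closed-form inversion.)
δ = d·√(n/2) ⇒ n = 2(δ/d)² = 2 × (3.278 / 0.62)² = 55.90.
Rounding up, n = 56 per group.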